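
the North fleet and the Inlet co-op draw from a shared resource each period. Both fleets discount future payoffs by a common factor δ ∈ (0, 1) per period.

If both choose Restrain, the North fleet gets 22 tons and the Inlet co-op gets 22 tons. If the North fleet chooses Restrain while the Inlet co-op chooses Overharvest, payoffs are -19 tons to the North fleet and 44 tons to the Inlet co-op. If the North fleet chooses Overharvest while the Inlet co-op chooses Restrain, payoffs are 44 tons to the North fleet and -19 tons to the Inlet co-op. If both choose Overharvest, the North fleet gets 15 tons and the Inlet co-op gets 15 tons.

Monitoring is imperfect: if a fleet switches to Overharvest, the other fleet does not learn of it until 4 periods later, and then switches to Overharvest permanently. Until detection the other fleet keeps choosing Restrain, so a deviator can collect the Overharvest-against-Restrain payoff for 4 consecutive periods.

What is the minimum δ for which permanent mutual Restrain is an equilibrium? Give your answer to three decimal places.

0.933

The best deviation is to choose Overharvest for all 4 undetected periods, earning 44 each, then 15 forever once detected.
Deviation value: 44(1−δ^4)/(1−δ) + 15δ^4/(1−δ); cooperation value: 22/(1−δ).
IC: 22 ≥ 44(1−δ^4) + 15δ^4 = 44 − 29δ^4.
So δ^4 ≥ 22/29, giving δ ≥ (22/29)^(1/4) ≈ 0.933.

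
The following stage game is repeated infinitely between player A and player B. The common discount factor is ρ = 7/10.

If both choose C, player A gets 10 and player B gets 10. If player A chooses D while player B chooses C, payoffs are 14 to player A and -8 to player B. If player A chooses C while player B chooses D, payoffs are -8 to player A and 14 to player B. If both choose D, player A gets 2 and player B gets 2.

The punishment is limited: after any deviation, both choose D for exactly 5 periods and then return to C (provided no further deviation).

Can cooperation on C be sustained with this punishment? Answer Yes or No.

A one-shot deviation gives 14 now, then 2 for 5 periods, then back to 10.
Gain from deviating: (14−10) today; loss: (10−2) in each of the next 5 periods.
No-deviation condition: (10−2)(ρ+…+ρ^5) ≥ 14−10, i.e. ρ+…+ρ^5 ≥ 1/2.
At ρ = 7/10: ρ+…+ρ^5 = 1.9412 ≥ 0.5000.
So cooperation is sustainable.

Yes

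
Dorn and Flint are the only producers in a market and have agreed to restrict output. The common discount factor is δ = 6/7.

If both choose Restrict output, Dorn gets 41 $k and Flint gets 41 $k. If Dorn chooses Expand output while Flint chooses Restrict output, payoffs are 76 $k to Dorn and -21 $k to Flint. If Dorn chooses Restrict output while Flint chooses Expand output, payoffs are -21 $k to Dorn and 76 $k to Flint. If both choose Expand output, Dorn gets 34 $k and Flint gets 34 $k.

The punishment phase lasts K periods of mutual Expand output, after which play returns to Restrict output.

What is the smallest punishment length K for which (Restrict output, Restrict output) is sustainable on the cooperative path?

Need Σ_{k=1}^{K} δ^k ≥ (76−41)/(41−34) = 5.0000 at δ = 6/7.
At K = 11 the sum is 4.8991 < 5.0000; at K = 12 it is 5.0564 ≥ 5.0000.
So the minimum punishment length is K = 12.

12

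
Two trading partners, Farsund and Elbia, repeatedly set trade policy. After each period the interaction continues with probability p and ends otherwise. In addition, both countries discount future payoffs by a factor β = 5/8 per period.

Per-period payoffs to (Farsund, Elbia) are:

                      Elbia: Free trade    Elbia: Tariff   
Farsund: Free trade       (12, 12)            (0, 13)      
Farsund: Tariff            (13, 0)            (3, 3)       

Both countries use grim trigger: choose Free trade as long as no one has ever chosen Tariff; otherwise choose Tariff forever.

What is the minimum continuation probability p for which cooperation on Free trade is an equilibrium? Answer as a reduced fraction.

With continuation probability p and discount β, the effective per-period discount factor is βp.
Grim-trigger IC: βp ≥ (13−12)/(13−3) = 1/10.
So p ≥ (1/10)/(5/8) = 4/25.

4/25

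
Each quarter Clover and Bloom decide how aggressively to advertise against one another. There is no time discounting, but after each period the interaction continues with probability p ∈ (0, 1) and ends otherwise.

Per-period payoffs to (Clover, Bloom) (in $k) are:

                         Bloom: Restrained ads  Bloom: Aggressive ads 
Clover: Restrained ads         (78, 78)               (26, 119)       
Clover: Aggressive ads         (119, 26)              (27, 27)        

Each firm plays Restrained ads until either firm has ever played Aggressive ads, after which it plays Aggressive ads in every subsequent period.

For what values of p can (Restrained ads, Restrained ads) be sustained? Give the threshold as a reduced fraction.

41/92

With no time discounting, the continuation probability p plays the role of the discount factor.
Grim-trigger IC: 78/(1−p) ≥ 119 + 27p/(1−p) ⇒ p ≥ (119−78)/(119−27) = 41/92.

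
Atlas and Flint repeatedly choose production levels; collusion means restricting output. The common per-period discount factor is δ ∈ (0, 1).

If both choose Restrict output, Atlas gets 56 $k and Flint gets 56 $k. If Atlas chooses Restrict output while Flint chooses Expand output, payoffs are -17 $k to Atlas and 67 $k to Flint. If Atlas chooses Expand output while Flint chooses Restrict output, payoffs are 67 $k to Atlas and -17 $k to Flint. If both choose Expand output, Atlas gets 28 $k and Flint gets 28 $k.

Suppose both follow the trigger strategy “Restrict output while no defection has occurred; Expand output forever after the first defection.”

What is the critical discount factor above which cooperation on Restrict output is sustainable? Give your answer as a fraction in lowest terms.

56/(1−δ) ≥ 67 + 28δ/(1−δ)
56 ≥ 67 − 39δ
δ ≥ 11/39.

11/39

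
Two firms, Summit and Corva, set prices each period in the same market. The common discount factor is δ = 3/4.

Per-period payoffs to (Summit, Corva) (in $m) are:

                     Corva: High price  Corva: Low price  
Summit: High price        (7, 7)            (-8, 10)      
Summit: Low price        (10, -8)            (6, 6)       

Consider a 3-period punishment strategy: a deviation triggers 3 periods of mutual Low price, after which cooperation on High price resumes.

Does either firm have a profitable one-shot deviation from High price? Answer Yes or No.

Yes

IC: δ+…+δ^3 ≥ (10−7)/(7−6) = 3.
At δ = 3/4: partial sum = 1.7344 < 3.0000. Cooperation not sustainable.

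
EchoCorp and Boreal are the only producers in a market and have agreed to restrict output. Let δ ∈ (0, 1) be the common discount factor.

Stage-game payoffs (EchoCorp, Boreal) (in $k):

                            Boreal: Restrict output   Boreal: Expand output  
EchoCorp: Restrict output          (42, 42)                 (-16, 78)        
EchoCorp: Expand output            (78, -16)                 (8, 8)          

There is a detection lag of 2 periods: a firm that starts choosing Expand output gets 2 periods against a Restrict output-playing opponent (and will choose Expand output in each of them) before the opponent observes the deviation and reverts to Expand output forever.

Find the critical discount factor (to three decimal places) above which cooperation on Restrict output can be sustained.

0.717

Deviating for the 2 undetected periods gains 78−42 = 36 per period over cooperation, then loses 42−8 = 34 per period forever once punishment starts.
Gain: 36(1 + δ + … + δ^1); loss: 34·δ^2/(1−δ).
No profitable deviation ⇔ 36(1−δ^2) ≤ 34·δ^2, i.e. δ^2 ≥ 36/(36+34) = 18/35.
Hence δ ≥ (18/35)^(1/2) ≈ 0.717.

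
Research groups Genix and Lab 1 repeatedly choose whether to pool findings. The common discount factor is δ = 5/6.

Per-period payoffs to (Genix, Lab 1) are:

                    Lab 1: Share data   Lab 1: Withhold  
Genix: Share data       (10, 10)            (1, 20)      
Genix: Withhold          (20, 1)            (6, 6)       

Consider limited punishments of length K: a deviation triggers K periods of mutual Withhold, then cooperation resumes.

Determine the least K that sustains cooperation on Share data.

4

No profitable deviation requires (10−6)(δ+…+δ^K) ≥ 20−10, i.e. δ+…+δ^K ≥ 5/2 ≈ 2.5000.
With δ = 5/6, the partial sums are K=1: 0.8333, K=2: 1.5278, K=3: 2.1065, K=4: 2.5887.
K = 4 is the first length at which the sum reaches 2.5000.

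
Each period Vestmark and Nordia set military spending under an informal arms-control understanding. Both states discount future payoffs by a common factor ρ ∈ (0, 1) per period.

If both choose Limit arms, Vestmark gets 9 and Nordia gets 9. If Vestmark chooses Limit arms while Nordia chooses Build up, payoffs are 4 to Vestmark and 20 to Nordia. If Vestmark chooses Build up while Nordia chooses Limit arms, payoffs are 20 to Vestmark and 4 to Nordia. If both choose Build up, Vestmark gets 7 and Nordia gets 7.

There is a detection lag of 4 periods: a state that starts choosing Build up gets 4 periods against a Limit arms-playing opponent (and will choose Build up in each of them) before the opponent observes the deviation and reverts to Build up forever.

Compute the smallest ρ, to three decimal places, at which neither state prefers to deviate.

The best deviation is to choose Build up for all 4 undetected periods, earning 20 each, then 7 forever once detected.
Deviation value: 20(1−ρ^4)/(1−ρ) + 7ρ^4/(1−ρ); cooperation value: 9/(1−ρ).
IC: 9 ≥ 20(1−ρ^4) + 7ρ^4 = 20 − 13ρ^4.
So ρ^4 ≥ 11/13, giving ρ ≥ (11/13)^(1/4) ≈ 0.959.

0.959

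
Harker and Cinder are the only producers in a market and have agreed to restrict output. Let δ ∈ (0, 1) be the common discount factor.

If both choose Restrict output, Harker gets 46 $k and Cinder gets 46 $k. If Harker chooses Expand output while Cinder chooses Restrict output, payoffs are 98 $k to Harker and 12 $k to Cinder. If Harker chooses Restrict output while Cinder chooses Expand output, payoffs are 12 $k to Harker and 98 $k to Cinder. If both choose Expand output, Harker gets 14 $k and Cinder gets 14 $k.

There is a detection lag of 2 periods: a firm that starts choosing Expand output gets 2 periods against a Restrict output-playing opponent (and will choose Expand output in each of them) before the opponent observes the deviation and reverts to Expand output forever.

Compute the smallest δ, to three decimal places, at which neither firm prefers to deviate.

0.787

A deviator earns 98 for 2 periods, then 14 forever; cooperating earns 46 forever. Multiplying the IC by (1−δ):
46 ≥ 98(1−δ^2) + 14δ^2, so 84·δ^2 ≥ 52 and δ^2 ≥ 13/21.
δ ≥ (13/21)^(1/2) ≈ 0.787.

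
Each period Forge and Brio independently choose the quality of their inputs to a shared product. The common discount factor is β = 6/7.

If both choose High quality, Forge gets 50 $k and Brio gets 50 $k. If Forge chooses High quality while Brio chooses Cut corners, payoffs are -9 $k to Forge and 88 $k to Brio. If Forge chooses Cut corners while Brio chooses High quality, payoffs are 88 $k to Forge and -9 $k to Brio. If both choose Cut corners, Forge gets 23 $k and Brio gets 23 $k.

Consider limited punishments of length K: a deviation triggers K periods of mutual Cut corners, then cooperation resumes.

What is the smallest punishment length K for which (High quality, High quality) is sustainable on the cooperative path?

2

Need Σ_{k=1}^{K} β^k ≥ (88−50)/(50−23) = 1.4074 at β = 6/7.
At K = 1 the sum is 0.8571 < 1.4074; at K = 2 it is 1.5918 ≥ 1.4074.
So the minimum punishment length is K = 2.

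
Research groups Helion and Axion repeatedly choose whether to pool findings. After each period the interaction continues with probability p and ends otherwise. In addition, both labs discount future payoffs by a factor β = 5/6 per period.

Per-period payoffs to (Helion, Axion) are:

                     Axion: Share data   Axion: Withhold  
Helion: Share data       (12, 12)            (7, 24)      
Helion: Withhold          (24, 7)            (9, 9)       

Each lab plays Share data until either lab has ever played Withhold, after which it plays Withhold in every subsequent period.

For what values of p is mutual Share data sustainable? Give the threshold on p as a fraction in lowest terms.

24/25

With continuation probability p and discount β, the effective per-period discount factor is βp.
Grim-trigger IC: βp ≥ (24−12)/(24−9) = 4/5.
So p ≥ (4/5)/(5/6) = 24/25.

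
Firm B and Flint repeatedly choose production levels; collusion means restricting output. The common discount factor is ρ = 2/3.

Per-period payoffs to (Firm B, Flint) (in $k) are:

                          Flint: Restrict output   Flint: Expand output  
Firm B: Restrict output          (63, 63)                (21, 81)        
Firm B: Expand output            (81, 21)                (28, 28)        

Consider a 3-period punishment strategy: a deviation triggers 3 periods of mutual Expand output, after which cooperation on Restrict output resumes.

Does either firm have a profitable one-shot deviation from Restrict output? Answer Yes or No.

No

IC: ρ+…+ρ^3 ≥ (81−63)/(63−28) = 18/35.
At ρ = 2/3: partial sum = 1.4074 ≥ 0.5143. Cooperation sustainable.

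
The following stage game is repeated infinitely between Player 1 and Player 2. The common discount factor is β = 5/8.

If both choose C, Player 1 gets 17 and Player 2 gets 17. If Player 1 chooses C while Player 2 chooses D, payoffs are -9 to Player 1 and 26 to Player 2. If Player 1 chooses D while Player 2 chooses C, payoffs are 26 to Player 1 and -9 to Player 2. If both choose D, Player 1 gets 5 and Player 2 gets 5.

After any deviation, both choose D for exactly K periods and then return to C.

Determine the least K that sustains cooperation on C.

IC: β(1−β^K)/(1−β) ≥ (26−17)/(17−5) = 3/4.
With β = 5/8: need 1 − β^K ≥ 3/4·(1−5/8)/(5/8), i.e. β^K ≤ 0.5500.
Since (5/8)^1 = 0.6250 and (5/8)^2 = 0.3906, the smallest such K is 2.

2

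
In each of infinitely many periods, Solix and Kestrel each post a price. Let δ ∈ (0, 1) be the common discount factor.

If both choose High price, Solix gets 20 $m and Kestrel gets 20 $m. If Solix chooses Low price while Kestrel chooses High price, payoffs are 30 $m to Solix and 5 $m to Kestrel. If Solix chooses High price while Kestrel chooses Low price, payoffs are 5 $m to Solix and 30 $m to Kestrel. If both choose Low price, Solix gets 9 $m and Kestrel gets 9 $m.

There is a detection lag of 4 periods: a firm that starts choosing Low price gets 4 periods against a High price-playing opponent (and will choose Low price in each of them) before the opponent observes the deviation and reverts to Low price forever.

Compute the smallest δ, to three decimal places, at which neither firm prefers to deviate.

Deviating for the 4 undetected periods gains 30−20 = 10 per period over cooperation, then loses 20−9 = 11 per period forever once punishment starts.
Gain: 10(1 + δ + … + δ^3); loss: 11·δ^4/(1−δ).
No profitable deviation ⇔ 10(1−δ^4) ≤ 11·δ^4, i.e. δ^4 ≥ 10/(10+11) = 10/21.
Hence δ ≥ (10/21)^(1/4) ≈ 0.831.

0.831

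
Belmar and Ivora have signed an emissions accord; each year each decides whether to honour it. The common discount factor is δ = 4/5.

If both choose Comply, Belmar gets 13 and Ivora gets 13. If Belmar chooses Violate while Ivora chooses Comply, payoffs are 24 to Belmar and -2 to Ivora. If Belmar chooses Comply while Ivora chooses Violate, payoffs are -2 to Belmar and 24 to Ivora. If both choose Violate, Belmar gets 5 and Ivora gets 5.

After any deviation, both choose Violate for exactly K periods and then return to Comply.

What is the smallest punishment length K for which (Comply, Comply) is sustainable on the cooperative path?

IC: δ(1−δ^K)/(1−δ) ≥ (24−13)/(13−5) = 11/8.
With δ = 4/5: need 1 − δ^K ≥ 11/8·(1−4/5)/(4/5), i.e. δ^K ≤ 0.6562.
Since (4/5)^1 = 0.8000 and (4/5)^2 = 0.6400, the smallest such K is 2.

2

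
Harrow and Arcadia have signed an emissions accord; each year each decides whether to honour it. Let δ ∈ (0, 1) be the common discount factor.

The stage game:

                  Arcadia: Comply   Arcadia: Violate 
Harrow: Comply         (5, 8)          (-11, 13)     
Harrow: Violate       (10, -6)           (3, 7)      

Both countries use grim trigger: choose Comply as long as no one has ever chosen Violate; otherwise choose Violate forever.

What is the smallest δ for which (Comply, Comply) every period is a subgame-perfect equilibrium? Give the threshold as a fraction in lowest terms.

For Harrow: deviation gain 10−5 = 5, per-period punishment loss 5−3 = 2. IC gives δ ≥ 5/7.
For Arcadia: gain 5, loss 1 per period, so δ ≥ 5/6.
The tighter constraint is Arcadia's, so cooperation needs δ ≥ 5/6.

5/6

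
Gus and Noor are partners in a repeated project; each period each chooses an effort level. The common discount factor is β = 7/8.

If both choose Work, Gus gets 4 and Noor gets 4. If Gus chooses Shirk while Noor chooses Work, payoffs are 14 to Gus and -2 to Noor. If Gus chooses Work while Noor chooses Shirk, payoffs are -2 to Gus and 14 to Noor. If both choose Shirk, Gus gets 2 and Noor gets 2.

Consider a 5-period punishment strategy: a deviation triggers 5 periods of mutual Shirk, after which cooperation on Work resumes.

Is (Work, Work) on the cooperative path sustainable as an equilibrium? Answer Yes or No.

A one-shot deviation gives 14 now, then 2 for 5 periods, then back to 4.
Gain from deviating: (14−4) today; loss: (4−2) in each of the next 5 periods.
No-deviation condition: (4−2)(β+…+β^5) ≥ 14−4, i.e. β+…+β^5 ≥ 5.
At β = 7/8: β+…+β^5 = 3.4096 < 5.0000.
So cooperation is not sustainable.

No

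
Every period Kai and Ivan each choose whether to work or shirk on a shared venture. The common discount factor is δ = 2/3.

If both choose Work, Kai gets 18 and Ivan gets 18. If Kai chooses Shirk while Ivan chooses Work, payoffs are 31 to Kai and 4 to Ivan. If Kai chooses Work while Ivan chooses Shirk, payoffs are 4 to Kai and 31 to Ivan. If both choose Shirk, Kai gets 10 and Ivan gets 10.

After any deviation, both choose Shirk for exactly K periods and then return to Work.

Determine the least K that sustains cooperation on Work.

5

Need Σ_{k=1}^{K} δ^k ≥ (31−18)/(18−10) = 1.6250 at δ = 2/3.
At K = 4 the sum is 1.6049 < 1.6250; at K = 5 it is 1.7366 ≥ 1.6250.
So the minimum punishment length is K = 5.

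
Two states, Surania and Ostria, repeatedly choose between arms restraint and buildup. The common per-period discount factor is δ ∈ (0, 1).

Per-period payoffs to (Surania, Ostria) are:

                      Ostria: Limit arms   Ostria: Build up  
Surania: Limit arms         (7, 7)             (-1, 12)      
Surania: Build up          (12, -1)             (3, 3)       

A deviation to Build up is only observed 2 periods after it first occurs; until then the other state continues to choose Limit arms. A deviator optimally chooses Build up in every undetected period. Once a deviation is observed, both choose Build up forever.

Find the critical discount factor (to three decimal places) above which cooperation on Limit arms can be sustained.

A deviator earns 12 for 2 periods, then 3 forever; cooperating earns 7 forever. Multiplying the IC by (1−δ):
7 ≥ 12(1−δ^2) + 3δ^2, so 9·δ^2 ≥ 5 and δ^2 ≥ 5/9.
δ ≥ (5/9)^(1/2) ≈ 0.745.

0.745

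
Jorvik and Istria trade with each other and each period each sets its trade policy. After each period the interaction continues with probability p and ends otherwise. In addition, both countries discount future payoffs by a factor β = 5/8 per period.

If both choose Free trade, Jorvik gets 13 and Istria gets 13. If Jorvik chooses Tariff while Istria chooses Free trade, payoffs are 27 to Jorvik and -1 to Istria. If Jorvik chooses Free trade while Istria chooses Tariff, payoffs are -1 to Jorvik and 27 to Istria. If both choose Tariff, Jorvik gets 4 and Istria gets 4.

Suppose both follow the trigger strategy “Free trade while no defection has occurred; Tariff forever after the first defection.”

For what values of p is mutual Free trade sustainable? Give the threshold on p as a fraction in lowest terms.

112/115

Expected continuation weight on next period's payoff is β·p = 5/8·p, which plays the role of the discount factor.
Cooperation requires 5/8·p ≥ (27−13)/(27−4) = 14/23, hence p ≥ 112/115.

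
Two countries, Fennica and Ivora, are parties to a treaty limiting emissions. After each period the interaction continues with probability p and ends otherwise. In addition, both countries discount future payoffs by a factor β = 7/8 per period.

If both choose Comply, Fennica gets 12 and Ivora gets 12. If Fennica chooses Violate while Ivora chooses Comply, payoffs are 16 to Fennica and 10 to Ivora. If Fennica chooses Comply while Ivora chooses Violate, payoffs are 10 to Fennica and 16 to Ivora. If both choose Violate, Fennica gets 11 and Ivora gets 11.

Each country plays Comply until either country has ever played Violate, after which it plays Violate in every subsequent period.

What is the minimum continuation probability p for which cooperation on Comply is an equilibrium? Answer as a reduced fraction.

With continuation probability p and discount β, the effective per-period discount factor is βp.
Grim-trigger IC: βp ≥ (16−12)/(16−11) = 4/5.
So p ≥ (4/5)/(7/8) = 32/35.

32/35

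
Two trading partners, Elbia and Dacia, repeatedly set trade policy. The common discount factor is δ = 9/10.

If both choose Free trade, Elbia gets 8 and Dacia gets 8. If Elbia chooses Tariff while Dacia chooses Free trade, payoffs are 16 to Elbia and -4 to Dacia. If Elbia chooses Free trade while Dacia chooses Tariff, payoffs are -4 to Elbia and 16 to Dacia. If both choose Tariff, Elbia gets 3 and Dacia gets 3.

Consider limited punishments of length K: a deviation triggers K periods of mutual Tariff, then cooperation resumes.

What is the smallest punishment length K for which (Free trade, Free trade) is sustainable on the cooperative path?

2

No profitable deviation requires (8−3)(δ+…+δ^K) ≥ 16−8, i.e. δ+…+δ^K ≥ 8/5 ≈ 1.6000.
With δ = 9/10, the partial sums are K=1: 0.9000, K=2: 1.7100.
K = 2 is the first length at which the sum reaches 1.6000.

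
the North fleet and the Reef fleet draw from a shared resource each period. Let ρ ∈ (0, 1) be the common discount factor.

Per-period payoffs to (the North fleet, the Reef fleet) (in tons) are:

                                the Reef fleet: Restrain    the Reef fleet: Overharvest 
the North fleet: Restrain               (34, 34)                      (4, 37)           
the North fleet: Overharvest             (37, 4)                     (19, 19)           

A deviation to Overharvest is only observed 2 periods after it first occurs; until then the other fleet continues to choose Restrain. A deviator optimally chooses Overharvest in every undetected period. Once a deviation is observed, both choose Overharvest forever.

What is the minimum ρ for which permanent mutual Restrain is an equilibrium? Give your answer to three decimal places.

0.408

The best deviation is to choose Overharvest for all 2 undetected periods, earning 37 each, then 19 forever once detected.
Deviation value: 37(1−ρ^2)/(1−ρ) + 19ρ^2/(1−ρ); cooperation value: 34/(1−ρ).
IC: 34 ≥ 37(1−ρ^2) + 19ρ^2 = 37 − 18ρ^2.
So ρ^2 ≥ 3/18 = 1/6, giving ρ ≥ (1/6)^(1/2) ≈ 0.408.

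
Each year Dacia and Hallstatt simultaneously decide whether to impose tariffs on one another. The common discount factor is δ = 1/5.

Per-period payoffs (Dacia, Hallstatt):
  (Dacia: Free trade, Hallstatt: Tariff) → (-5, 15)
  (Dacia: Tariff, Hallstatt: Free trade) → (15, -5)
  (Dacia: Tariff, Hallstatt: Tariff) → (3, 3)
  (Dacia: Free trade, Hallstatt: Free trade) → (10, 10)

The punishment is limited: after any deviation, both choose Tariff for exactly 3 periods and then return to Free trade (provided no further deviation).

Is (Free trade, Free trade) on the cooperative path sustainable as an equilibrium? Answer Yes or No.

No

A one-shot deviation gives 15 now, then 3 for 3 periods, then back to 10.
Gain from deviating: (15−10) today; loss: (10−3) in each of the next 3 periods.
No-deviation condition: (10−3)(δ+…+δ^3) ≥ 15−10, i.e. δ+…+δ^3 ≥ 5/7.
At δ = 1/5: δ+…+δ^3 = 0.2480 < 0.7143.
So cooperation is not sustainable.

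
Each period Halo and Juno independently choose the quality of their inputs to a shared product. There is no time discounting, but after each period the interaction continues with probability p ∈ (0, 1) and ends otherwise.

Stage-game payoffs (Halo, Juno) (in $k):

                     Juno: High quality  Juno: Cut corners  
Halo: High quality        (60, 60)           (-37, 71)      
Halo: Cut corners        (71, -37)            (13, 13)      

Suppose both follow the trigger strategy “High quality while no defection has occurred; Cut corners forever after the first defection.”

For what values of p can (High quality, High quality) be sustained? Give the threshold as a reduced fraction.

Expected cooperation value is 60 + p·60 + p²·60 + … = 60/(1−p); deviation gives 71 + p·13/(1−p).
60 ≥ 71(1−p) + 13p ⇒ 58p ≥ 11 ⇒ p ≥ 11/58.

11/58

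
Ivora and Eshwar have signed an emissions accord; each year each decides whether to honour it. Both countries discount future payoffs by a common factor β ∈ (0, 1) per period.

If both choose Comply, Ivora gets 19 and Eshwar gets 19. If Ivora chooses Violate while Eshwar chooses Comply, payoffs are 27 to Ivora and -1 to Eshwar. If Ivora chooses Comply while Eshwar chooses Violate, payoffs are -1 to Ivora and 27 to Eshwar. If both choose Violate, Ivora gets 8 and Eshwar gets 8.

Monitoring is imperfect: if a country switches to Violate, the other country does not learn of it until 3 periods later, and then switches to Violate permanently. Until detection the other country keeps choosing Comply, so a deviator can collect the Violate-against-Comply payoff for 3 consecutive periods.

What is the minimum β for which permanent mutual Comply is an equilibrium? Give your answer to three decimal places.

Deviating for the 3 undetected periods gains 27−19 = 8 per period over cooperation, then loses 19−8 = 11 per period forever once punishment starts.
Gain: 8(1 + β + … + β^2); loss: 11·β^3/(1−β).
No profitable deviation ⇔ 8(1−β^3) ≤ 11·β^3, i.e. β^3 ≥ 8/(8+11) = 8/19.
Hence β ≥ (8/19)^(1/3) ≈ 0.750.

0.750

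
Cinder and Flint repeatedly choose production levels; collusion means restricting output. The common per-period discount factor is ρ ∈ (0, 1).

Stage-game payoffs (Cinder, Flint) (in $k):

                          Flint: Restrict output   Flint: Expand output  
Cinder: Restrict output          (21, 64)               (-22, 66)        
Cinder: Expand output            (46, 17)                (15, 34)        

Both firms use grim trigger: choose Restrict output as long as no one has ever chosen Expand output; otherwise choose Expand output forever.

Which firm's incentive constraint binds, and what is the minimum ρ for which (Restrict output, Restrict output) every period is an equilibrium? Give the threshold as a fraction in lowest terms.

Cinder's threshold: (46−21)/(46−15) = 25/31.
Flint's threshold: (66−64)/(66−34) = 1/16.
25/31 > 1/16, so Cinder binds and ρ* = 25/31.

Cinder; ρ ≥ 25/31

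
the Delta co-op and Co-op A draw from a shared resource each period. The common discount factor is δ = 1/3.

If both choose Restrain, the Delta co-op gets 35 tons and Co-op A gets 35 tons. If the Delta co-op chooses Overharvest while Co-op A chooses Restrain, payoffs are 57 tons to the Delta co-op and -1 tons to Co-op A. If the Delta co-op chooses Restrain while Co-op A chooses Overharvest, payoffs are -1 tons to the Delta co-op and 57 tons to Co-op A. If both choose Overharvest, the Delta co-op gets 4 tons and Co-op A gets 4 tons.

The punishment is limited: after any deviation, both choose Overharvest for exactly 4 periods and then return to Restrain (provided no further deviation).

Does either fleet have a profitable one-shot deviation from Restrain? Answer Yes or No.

Yes

IC: δ+…+δ^4 ≥ (57−35)/(35−4) = 22/31.
At δ = 1/3: partial sum = 0.4938 < 0.7097. Cooperation not sustainable.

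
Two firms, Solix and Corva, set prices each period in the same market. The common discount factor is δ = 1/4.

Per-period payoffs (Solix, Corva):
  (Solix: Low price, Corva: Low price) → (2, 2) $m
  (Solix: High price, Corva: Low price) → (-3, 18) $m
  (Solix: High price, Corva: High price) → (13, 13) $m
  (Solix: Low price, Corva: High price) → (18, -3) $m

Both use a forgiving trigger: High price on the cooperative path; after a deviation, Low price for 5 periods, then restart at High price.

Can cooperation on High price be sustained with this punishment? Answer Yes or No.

IC: δ+…+δ^5 ≥ (18−13)/(13−2) = 5/11.
At δ = 1/4: partial sum = 0.3330 < 0.4545. Cooperation not sustainable.

No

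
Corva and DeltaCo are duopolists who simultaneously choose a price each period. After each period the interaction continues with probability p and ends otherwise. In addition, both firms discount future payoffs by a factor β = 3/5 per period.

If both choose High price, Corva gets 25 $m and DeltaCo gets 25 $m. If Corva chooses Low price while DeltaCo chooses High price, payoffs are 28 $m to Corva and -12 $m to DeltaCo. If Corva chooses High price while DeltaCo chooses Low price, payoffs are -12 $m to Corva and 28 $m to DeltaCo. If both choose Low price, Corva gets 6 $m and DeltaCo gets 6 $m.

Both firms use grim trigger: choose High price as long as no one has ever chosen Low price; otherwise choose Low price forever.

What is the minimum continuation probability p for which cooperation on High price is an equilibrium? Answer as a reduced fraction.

With continuation probability p and discount β, the effective per-period discount factor is βp.
Grim-trigger IC: βp ≥ (28−25)/(28−6) = 3/22.
So p ≥ (3/22)/(3/5) = 5/22.

5/22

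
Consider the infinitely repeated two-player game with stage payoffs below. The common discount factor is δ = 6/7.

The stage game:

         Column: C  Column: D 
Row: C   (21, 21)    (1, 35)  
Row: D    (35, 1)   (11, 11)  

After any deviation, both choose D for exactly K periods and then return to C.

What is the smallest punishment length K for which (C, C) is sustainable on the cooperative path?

2

Need Σ_{k=1}^{K} δ^k ≥ (35−21)/(21−11) = 1.4000 at δ = 6/7.
At K = 1 the sum is 0.8571 < 1.4000; at K = 2 it is 1.5918 ≥ 1.4000.
So the minimum punishment length is K = 2.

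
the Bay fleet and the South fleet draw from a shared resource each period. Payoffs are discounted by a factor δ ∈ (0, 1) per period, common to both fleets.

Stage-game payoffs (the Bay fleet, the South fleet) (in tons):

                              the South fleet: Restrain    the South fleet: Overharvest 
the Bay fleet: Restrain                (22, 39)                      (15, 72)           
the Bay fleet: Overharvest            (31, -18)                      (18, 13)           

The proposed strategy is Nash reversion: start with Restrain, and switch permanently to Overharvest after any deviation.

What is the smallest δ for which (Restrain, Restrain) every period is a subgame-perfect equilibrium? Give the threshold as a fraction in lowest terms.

9/13

For the Bay fleet: deviation gain 31−22 = 9, per-period punishment loss 22−18 = 4. IC gives δ ≥ 9/13.
For the South fleet: gain 33, loss 26 per period, so δ ≥ 33/59.
The tighter constraint is the Bay fleet's, so cooperation needs δ ≥ 9/13.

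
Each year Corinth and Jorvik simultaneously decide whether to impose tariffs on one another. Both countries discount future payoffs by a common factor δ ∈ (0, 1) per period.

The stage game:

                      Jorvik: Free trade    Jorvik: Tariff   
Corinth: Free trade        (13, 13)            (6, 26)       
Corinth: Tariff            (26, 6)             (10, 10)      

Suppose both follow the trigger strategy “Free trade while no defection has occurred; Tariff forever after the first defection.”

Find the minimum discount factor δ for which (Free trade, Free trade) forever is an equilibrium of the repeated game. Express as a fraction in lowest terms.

13/16

Under grim trigger the critical discount factor is (T−C)/(T−P) with T = 26, C = 13, P = 10.
δ* = (26−13)/(26−10) = 13/16.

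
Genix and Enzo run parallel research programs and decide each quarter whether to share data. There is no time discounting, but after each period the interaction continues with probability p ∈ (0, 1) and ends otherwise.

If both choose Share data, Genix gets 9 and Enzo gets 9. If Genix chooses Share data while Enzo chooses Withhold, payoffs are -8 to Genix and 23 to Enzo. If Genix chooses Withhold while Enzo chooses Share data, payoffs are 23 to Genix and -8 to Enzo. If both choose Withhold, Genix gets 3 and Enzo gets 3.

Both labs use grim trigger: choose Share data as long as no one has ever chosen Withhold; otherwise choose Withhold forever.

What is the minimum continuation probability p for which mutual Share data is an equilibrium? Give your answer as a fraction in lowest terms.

With no time discounting, the continuation probability p plays the role of the discount factor.
Grim-trigger IC: 9/(1−p) ≥ 23 + 3p/(1−p) ⇒ p ≥ (23−9)/(23−3) = 7/10.

7/10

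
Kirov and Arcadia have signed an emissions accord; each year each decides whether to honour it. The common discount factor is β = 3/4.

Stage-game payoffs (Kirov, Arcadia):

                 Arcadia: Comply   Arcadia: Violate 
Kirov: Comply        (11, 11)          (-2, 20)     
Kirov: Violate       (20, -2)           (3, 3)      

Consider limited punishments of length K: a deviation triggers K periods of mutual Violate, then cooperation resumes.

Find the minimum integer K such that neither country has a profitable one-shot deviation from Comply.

IC: β(1−β^K)/(1−β) ≥ (20−11)/(11−3) = 9/8.
With β = 3/4: need 1 − β^K ≥ 9/8·(1−3/4)/(3/4), i.e. β^K ≤ 0.6250.
Since (3/4)^1 = 0.7500 and (3/4)^2 = 0.5625, the smallest such K is 2.

2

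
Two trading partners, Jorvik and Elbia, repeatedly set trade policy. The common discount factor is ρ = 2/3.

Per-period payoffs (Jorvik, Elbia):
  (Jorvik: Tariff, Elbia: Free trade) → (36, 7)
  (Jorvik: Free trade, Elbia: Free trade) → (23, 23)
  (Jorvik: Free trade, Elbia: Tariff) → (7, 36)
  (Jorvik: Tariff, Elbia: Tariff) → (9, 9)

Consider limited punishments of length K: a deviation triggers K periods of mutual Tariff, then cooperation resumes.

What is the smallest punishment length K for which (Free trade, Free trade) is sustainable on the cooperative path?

2

IC: ρ(1−ρ^K)/(1−ρ) ≥ (36−23)/(23−9) = 13/14.
With ρ = 2/3: need 1 − ρ^K ≥ 13/14·(1−2/3)/(2/3), i.e. ρ^K ≤ 0.5357.
Since (2/3)^1 = 0.6667 and (2/3)^2 = 0.4444, the smallest such K is 2.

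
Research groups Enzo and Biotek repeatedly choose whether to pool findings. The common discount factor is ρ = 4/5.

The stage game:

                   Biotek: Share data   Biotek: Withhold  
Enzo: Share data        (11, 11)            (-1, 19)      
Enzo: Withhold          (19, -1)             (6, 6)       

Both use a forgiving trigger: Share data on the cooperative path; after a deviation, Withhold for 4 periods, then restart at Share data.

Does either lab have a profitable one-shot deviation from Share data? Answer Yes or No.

No

Comparing payoff streams over the 5 periods until play realigns: cooperate → 11(1+ρ+…+ρ^4); deviate → 19 + 6(ρ+…+ρ^4).
Cooperation is sustained iff (11−6)(ρ+…+ρ^4) ≥ 19−11.
ρ+…+ρ^4 = 4/5·(1−(4/5)^4)/(1−4/5) = 2.3616, and (19−11)/(11−6) = 1.6000.
2.3616 ≥ 1.6000, so cooperation is sustainable.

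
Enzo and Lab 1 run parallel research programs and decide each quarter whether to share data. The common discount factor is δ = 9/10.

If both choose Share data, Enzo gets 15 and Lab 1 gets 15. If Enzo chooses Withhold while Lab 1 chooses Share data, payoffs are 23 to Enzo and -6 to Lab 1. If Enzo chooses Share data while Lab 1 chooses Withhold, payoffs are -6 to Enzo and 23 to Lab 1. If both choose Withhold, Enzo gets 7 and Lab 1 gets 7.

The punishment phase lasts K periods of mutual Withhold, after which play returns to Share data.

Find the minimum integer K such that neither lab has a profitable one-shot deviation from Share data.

Need Σ_{k=1}^{K} δ^k ≥ (23−15)/(15−7) = 1.0000 at δ = 9/10.
At K = 1 the sum is 0.9000 < 1.0000; at K = 2 it is 1.7100 ≥ 1.0000.
So the minimum punishment length is K = 2.

2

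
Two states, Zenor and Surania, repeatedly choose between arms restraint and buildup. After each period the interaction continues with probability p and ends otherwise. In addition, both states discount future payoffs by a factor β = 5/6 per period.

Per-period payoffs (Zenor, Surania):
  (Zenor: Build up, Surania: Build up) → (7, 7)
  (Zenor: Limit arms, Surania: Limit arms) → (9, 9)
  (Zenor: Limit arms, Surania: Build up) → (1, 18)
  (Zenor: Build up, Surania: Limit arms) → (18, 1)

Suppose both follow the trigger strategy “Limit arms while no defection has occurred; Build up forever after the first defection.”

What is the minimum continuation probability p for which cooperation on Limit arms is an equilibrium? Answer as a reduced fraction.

54/55

Expected continuation weight on next period's payoff is β·p = 5/6·p, which plays the role of the discount factor.
Cooperation requires 5/6·p ≥ (18−9)/(18−7) = 9/11, hence p ≥ 54/55.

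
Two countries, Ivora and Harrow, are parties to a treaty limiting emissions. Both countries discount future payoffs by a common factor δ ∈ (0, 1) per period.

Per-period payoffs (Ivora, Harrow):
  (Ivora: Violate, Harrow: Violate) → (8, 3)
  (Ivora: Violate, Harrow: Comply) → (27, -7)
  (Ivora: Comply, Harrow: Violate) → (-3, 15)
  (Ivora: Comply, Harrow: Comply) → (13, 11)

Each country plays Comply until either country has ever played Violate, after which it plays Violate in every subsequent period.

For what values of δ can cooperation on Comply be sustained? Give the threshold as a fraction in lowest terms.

Ivora: cooperation gives 13 each period; deviation gives 27 once then 8 forever.
  13/(1−δ) ≥ 27 + 8δ/(1−δ) ⇒ δ ≥ 14/19.
Harrow: cooperation gives 11 each period; deviation gives 15 once then 3 forever.
  δ ≥ 4/12 = 1/3.
Both must hold, so the binding constraint is Ivora's: δ ≥ 14/19.

14/19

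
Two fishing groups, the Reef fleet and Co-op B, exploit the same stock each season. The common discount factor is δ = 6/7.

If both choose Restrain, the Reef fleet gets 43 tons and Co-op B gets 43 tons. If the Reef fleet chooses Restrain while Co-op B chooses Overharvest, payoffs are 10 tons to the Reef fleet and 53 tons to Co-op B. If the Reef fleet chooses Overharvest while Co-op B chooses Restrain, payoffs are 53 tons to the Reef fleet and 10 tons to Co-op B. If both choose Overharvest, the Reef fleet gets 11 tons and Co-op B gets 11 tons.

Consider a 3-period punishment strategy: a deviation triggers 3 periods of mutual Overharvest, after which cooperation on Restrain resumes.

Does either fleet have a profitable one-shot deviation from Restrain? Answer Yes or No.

Comparing payoff streams over the 4 periods until play realigns: cooperate → 43(1+δ+…+δ^3); deviate → 53 + 11(δ+…+δ^3).
Cooperation is sustained iff (43−11)(δ+…+δ^3) ≥ 53−43.
δ+…+δ^3 = 6/7·(1−(6/7)^3)/(1−6/7) = 2.2216, and (53−43)/(43−11) = 0.3125.
2.2216 ≥ 0.3125, so cooperation is sustainable.

No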